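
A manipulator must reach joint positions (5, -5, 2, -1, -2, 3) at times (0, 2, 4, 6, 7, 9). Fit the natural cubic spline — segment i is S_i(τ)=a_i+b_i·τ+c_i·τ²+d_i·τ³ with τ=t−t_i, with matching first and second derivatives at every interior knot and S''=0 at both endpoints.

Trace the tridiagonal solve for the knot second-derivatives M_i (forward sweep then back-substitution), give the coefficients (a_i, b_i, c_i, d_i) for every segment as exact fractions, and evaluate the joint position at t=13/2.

Δ: Δ0=-5, Δ1=7/2, Δ2=-3/2, Δ3=-1, Δ4=5/2
row 1: diag=8, rhs=51; c'=1/4, d'=51/8
row 2: denom=8−2·1/4=15/2; d'=(-30−2·51/8)/(15/2)=-57/10
row 3: denom=6−2·4/15=82/15; d'=(3−2·-57/10)/(82/15)=108/41
row 4: denom=6−1·15/82=477/82; d'=(21−1·108/41)/(477/82)=502/159
back: M4=502/159
back: M3=108/41−15/82·502/159=109/53
back: M2=-57/10−4/15·109/53=-1987/318
back: M1=51/8−1/4·-1987/318=1262/159
M: M0=0, M1=1262/159, M2=-1987/318, M3=109/53, M4=502/159, M5=0
seg 0: a=5, c=M0/2=0, d=(M1−M0)/(6·2)=631/954, b=Δ0−h0·(2M0+M1)/6=-3647/477
seg 1: a=-5, c=M1/2=631/159, d=(M2−M1)/(6·2)=-4511/3816, b=Δ1−h1·(2M1+M2)/6=139/477
seg 2: a=2, c=M2/2=-1987/636, d=(M3−M2)/(6·2)=2641/3816, b=Δ2−h2·(2M2+M3)/6=1889/954
seg 3: a=-1, c=M3/2=109/106, d=(M4−M3)/(6·1)=175/954, b=Δ3−h3·(2M3+M4)/6=-1055/477
seg 4: a=-2, c=M4/2=251/159, d=(M5−M4)/(6·2)=-251/954, b=Δ4−h4·(2M4+M5)/6=377/954
t_q=13/2 → seg 3, τ=1/2; S=-1+-1055/477·τ+109/106·τ²+175/954·τ³=-4645/2544

  seg 0: a=5 b=-3647/477 c=0 d=631/954
  seg 1: a=-5 b=139/477 c=631/159 d=-4511/3816
  seg 2: a=2 b=1889/954 c=-1987/636 d=2641/3816
  seg 3: a=-1 b=-1055/477 c=109/106 d=175/954
  seg 4: a=-2 b=377/954 c=251/159 d=-251/954
S(13/2) = -4645/2544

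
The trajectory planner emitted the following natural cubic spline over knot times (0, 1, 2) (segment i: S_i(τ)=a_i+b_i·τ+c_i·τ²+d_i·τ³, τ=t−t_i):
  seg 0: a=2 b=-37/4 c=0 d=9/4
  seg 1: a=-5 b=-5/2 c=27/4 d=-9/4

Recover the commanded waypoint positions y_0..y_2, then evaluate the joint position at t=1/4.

y_0 = S_0(0) = a_0 = 2
y_1 = S_1(0) = a_1 = -5
y_2 = S_1(1) = -3
t_q=1/4 is in segment 0 (τ=1/4); S_0(τ)=-71/256

y_0=2 y_1=-5 y_2=-3
S(1/4) = -71/256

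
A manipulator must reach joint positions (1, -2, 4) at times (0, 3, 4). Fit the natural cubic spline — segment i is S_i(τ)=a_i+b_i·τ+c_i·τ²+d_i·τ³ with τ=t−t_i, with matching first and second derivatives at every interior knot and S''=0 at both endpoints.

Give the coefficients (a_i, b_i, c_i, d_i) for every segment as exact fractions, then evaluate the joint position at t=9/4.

Δ: Δ0=-1, Δ1=6
row 1: diag=8, rhs=42; c'=1/8, d'=21/4
back: M1=21/4
M: M0=0, M1=21/4, M2=0
seg 0: a=1, c=M0/2=0, d=(M1−M0)/(6·3)=7/24, b=Δ0−h0·(2M0+M1)/6=-29/8
seg 1: a=-2, c=M1/2=21/8, d=(M2−M1)/(6·1)=-7/8, b=Δ1−h1·(2M1+M2)/6=17/4
t_q=9/4 → seg 0, τ=9/4; S=1+-29/8·τ+0·τ²+7/24·τ³=-1963/512

  seg 0: a=1 b=-29/8 c=0 d=7/24
  seg 1: a=-2 b=17/4 c=21/8 d=-7/8
S(9/4) = -1963/512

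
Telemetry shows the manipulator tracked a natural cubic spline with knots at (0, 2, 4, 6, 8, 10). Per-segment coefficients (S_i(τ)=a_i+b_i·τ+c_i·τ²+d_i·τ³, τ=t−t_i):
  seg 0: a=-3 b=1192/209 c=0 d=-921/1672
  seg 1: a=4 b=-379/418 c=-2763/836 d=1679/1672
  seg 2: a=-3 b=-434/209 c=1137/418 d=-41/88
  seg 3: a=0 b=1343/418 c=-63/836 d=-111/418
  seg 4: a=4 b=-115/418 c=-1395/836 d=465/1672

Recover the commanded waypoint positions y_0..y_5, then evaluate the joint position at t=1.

y_0=-3 y_1=4 y_2=-3 y_3=0 y_4=4 y_5=-1
S(1) = 3599/1672

y_0 = S_0(0) = a_0 = -3
y_1 = S_1(0) = a_1 = 4
y_2 = S_2(0) = a_2 = -3
y_3 = S_3(0) = a_3 = 0
y_4 = S_4(0) = a_4 = 4
y_5 = S_4(2) = -1
t_q=1 is in segment 0 (τ=1); S_0(τ)=3599/1672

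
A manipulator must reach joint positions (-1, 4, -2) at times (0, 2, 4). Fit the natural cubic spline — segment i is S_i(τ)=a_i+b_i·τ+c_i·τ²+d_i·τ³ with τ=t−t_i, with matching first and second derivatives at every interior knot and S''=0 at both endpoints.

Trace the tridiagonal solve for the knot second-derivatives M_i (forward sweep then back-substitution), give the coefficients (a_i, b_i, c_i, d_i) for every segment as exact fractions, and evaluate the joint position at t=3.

  seg 0: a=-1 b=31/8 c=0 d=-11/32
  seg 1: a=4 b=-1/4 c=-33/16 d=11/32
S(3) = 65/32

Δ: Δ0=5/2, Δ1=-3
row 1: diag=8, rhs=-33; c'=1/4, d'=-33/8
back: M1=-33/8
M: M0=0, M1=-33/8, M2=0
seg 0: a=-1, c=M0/2=0, d=(M1−M0)/(6·2)=-11/32, b=Δ0−h0·(2M0+M1)/6=31/8
seg 1: a=4, c=M1/2=-33/16, d=(M2−M1)/(6·2)=11/32, b=Δ1−h1·(2M1+M2)/6=-1/4
t_q=3 → seg 1, τ=1; S=4+-1/4·τ+-33/16·τ²+11/32·τ³=65/32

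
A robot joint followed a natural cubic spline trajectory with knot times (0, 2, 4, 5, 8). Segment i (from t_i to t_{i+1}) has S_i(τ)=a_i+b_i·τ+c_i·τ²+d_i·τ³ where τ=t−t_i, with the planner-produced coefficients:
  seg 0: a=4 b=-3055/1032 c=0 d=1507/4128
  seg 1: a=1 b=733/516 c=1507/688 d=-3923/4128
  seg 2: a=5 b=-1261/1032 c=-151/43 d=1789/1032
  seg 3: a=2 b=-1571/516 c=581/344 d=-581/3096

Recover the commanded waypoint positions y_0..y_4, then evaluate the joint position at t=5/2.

y_0 = S_0(0) = a_0 = 4
y_1 = S_1(0) = a_1 = 1
y_2 = S_2(0) = a_2 = 5
y_3 = S_3(0) = a_3 = 2
y_4 = S_3(3) = 3
t_q=5/2 is in segment 1 (τ=1/2); S_1(τ)=23547/11008

y_0=4 y_1=1 y_2=5 y_3=2 y_4=3
S(5/2) = 23547/11008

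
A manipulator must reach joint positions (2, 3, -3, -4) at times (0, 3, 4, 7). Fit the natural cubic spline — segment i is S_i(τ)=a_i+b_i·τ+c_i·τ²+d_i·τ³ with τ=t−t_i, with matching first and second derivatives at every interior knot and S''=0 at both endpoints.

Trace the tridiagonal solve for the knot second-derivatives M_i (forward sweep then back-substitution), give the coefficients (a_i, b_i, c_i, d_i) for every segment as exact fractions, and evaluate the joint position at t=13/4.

Δ: Δ0=1/3, Δ1=-6, Δ2=-1/3
row 1: diag=8, rhs=-38; c'=1/8, d'=-19/4
row 2: denom=8−1·1/8=63/8; d'=(34−1·-19/4)/(63/8)=310/63
back: M2=310/63
back: M1=-19/4−1/8·310/63=-338/63
M: M0=0, M1=-338/63, M2=310/63, M3=0
seg 0: a=2, c=M0/2=0, d=(M1−M0)/(6·3)=-169/567, b=Δ0−h0·(2M0+M1)/6=190/63
seg 1: a=3, c=M1/2=-169/63, d=(M2−M1)/(6·1)=12/7, b=Δ1−h1·(2M1+M2)/6=-317/63
seg 2: a=-3, c=M2/2=155/63, d=(M3−M2)/(6·3)=-155/567, b=Δ2−h2·(2M2+M3)/6=-331/63
t_q=13/4 → seg 1, τ=1/4; S=3+-317/63·τ+-169/63·τ²+12/7·τ³=269/168

  seg 0: a=2 b=190/63 c=0 d=-169/567
  seg 1: a=3 b=-317/63 c=-169/63 d=12/7
  seg 2: a=-3 b=-331/63 c=155/63 d=-155/567
S(13/4) = 269/168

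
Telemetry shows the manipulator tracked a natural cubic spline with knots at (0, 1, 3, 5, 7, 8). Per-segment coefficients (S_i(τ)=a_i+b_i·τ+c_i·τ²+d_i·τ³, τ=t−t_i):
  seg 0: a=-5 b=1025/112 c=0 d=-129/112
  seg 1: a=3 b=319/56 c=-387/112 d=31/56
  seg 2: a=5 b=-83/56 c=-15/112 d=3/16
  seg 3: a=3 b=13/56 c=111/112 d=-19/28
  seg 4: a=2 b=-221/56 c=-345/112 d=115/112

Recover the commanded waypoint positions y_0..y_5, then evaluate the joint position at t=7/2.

y_0=-5 y_1=3 y_2=5 y_3=3 y_4=2 y_5=-4
S(7/2) = 3807/896

y_0 = S_0(0) = a_0 = -5
y_1 = S_1(0) = a_1 = 3
y_2 = S_2(0) = a_2 = 5
y_3 = S_3(0) = a_3 = 3
y_4 = S_4(0) = a_4 = 2
y_5 = S_4(1) = -4
t_q=7/2 is in segment 2 (τ=1/2); S_2(τ)=3807/896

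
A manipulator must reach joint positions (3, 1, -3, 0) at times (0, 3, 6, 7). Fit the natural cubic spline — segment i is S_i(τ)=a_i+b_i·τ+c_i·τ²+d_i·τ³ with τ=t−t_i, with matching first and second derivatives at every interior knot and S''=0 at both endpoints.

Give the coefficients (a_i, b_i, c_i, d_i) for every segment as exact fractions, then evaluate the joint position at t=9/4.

  seg 0: a=3 b=-1/29 c=0 d=-55/783
  seg 1: a=1 b=-56/29 c=-55/87 d=217/783
  seg 2: a=-3 b=51/29 c=54/29 d=-18/29
S(9/4) = 3939/1856

Δ: Δ0=-2/3, Δ1=-4/3, Δ2=3
row 1: diag=12, rhs=-4; c'=1/4, d'=-1/3
row 2: denom=8−3·1/4=29/4; d'=(26−3·-1/3)/(29/4)=108/29
back: M2=108/29
back: M1=-1/3−1/4·108/29=-110/87
M: M0=0, M1=-110/87, M2=108/29, M3=0
seg 0: a=3, c=M0/2=0, d=(M1−M0)/(6·3)=-55/783, b=Δ0−h0·(2M0+M1)/6=-1/29
seg 1: a=1, c=M1/2=-55/87, d=(M2−M1)/(6·3)=217/783, b=Δ1−h1·(2M1+M2)/6=-56/29
seg 2: a=-3, c=M2/2=54/29, d=(M3−M2)/(6·1)=-18/29, b=Δ2−h2·(2M2+M3)/6=51/29
t_q=9/4 → seg 0, τ=9/4; S=3+-1/29·τ+0·τ²+-55/783·τ³=3939/1856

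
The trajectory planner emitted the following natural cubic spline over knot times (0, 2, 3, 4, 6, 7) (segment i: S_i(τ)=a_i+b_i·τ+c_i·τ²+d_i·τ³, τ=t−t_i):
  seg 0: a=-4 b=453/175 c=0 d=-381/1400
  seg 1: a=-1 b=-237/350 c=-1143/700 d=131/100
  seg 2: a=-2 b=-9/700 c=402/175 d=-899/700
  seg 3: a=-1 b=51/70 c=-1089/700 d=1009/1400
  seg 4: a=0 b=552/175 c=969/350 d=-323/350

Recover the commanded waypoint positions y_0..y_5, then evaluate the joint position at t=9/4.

y_0=-4 y_1=-1 y_2=-2 y_3=-1 y_4=0 y_5=5
S(9/4) = -56039/44800

y_0 = S_0(0) = a_0 = -4
y_1 = S_1(0) = a_1 = -1
y_2 = S_2(0) = a_2 = -2
y_3 = S_3(0) = a_3 = -1
y_4 = S_4(0) = a_4 = 0
y_5 = S_4(1) = 5
t_q=9/4 is in segment 1 (τ=1/4); S_1(τ)=-56039/44800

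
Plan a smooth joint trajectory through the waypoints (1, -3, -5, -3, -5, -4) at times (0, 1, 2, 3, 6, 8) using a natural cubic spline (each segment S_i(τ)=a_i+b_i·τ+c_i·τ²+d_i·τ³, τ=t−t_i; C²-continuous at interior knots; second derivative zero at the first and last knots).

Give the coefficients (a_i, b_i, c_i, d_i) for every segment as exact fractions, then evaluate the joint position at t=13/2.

  seg 0: a=1 b=-26003/6150 c=0 d=1403/6150
  seg 1: a=-3 b=-10897/3075 c=1403/2050 d=1057/1230
  seg 2: a=-5 b=2479/6150 c=3344/1025 d=-10243/6150
  seg 3: a=-3 b=5939/3075 c=-711/410 d=5339/18450
  seg 4: a=-5 b=-4061/6150 c=892/1025 d=-446/3075
S(13/2) = -5259/1025

Δ: Δ0=-4, Δ1=-2, Δ2=2, Δ3=-2/3, Δ4=1/2
row 1: diag=4, rhs=12; c'=1/4, d'=3
row 2: denom=4−1·1/4=15/4; d'=(24−1·3)/(15/4)=28/5
row 3: denom=8−1·4/15=116/15; d'=(-16−1·28/5)/(116/15)=-81/29
row 4: denom=10−3·45/116=1025/116; d'=(7−3·-81/29)/(1025/116)=1784/1025
back: M4=1784/1025
back: M3=-81/29−45/116·1784/1025=-711/205
back: M2=28/5−4/15·-711/205=6688/1025
back: M1=3−1/4·6688/1025=1403/1025
M: M0=0, M1=1403/1025, M2=6688/1025, M3=-711/205, M4=1784/1025, M5=0
seg 0: a=1, c=M0/2=0, d=(M1−M0)/(6·1)=1403/6150, b=Δ0−h0·(2M0+M1)/6=-26003/6150
seg 1: a=-3, c=M1/2=1403/2050, d=(M2−M1)/(6·1)=1057/1230, b=Δ1−h1·(2M1+M2)/6=-10897/3075
seg 2: a=-5, c=M2/2=3344/1025, d=(M3−M2)/(6·1)=-10243/6150, b=Δ2−h2·(2M2+M3)/6=2479/6150
seg 3: a=-3, c=M3/2=-711/410, d=(M4−M3)/(6·3)=5339/18450, b=Δ3−h3·(2M3+M4)/6=5939/3075
seg 4: a=-5, c=M4/2=892/1025, d=(M5−M4)/(6·2)=-446/3075, b=Δ4−h4·(2M4+M5)/6=-4061/6150
t_q=13/2 → seg 4, τ=1/2; S=-5+-4061/6150·τ+892/1025·τ²+-446/3075·τ³=-5259/1025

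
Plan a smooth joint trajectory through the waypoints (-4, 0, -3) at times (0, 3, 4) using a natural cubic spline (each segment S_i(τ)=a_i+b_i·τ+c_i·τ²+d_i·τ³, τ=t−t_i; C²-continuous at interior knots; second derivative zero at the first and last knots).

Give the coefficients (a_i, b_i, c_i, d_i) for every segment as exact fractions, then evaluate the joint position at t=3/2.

  seg 0: a=-4 b=71/24 c=0 d=-13/72
  seg 1: a=0 b=-23/12 c=-13/8 d=13/24
S(3/2) = -11/64

Δ: Δ0=4/3, Δ1=-3
row 1: diag=8, rhs=-26; c'=1/8, d'=-13/4
back: M1=-13/4
M: M0=0, M1=-13/4, M2=0
seg 0: a=-4, c=M0/2=0, d=(M1−M0)/(6·3)=-13/72, b=Δ0−h0·(2M0+M1)/6=71/24
seg 1: a=0, c=M1/2=-13/8, d=(M2−M1)/(6·1)=13/24, b=Δ1−h1·(2M1+M2)/6=-23/12
t_q=3/2 → seg 0, τ=3/2; S=-4+71/24·τ+0·τ²+-13/72·τ³=-11/64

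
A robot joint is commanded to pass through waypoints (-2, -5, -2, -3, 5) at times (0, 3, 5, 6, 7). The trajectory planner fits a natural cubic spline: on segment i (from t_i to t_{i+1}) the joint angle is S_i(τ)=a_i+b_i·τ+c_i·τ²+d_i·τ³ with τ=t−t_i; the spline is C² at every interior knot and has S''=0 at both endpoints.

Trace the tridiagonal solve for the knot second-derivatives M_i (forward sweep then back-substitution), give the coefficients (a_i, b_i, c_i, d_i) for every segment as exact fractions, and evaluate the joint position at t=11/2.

  seg 0: a=-2 b=-1001/428 c=0 d=191/1284
  seg 1: a=-5 b=359/214 c=573/428 d=-611/856
  seg 2: a=-2 b=-164/107 c=-315/107 d=372/107
  seg 3: a=-3 b=322/107 c=801/107 d=-267/107
S(11/2) = -1313/428

Δ: Δ0=-1, Δ1=3/2, Δ2=-1, Δ3=8
row 1: diag=10, rhs=15; c'=1/5, d'=3/2
row 2: denom=6−2·1/5=28/5; d'=(-15−2·3/2)/(28/5)=-45/14
row 3: denom=4−1·5/28=107/28; d'=(54−1·-45/14)/(107/28)=1602/107
back: M3=1602/107
back: M2=-45/14−5/28·1602/107=-630/107
back: M1=3/2−1/5·-630/107=573/214
M: M0=0, M1=573/214, M2=-630/107, M3=1602/107, M4=0
seg 0: a=-2, c=M0/2=0, d=(M1−M0)/(6·3)=191/1284, b=Δ0−h0·(2M0+M1)/6=-1001/428
seg 1: a=-5, c=M1/2=573/428, d=(M2−M1)/(6·2)=-611/856, b=Δ1−h1·(2M1+M2)/6=359/214
seg 2: a=-2, c=M2/2=-315/107, d=(M3−M2)/(6·1)=372/107, b=Δ2−h2·(2M2+M3)/6=-164/107
seg 3: a=-3, c=M3/2=801/107, d=(M4−M3)/(6·1)=-267/107, b=Δ3−h3·(2M3+M4)/6=322/107
t_q=11/2 → seg 2, τ=1/2; S=-2+-164/107·τ+-315/107·τ²+372/107·τ³=-1313/428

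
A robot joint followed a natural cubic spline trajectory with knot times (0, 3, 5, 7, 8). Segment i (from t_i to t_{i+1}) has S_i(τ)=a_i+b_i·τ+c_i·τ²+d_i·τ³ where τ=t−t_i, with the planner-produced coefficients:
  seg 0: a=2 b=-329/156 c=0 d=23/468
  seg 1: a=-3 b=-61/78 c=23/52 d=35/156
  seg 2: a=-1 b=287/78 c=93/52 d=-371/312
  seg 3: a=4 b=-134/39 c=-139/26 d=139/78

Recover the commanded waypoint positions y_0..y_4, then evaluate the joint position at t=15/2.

y_0=2 y_1=-3 y_2=-1 y_3=4 y_4=-3
S(15/2) = 243/208

y_0 = S_0(0) = a_0 = 2
y_1 = S_1(0) = a_1 = -3
y_2 = S_2(0) = a_2 = -1
y_3 = S_3(0) = a_3 = 4
y_4 = S_3(1) = -3
t_q=15/2 is in segment 3 (τ=1/2); S_3(τ)=243/208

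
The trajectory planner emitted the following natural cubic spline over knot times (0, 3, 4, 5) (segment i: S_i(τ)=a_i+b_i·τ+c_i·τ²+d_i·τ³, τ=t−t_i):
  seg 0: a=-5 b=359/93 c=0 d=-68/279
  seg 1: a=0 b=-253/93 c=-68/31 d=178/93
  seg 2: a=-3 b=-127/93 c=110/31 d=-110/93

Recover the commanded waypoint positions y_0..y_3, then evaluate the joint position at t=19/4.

y_0 = S_0(0) = a_0 = -5
y_1 = S_1(0) = a_1 = 0
y_2 = S_2(0) = a_2 = -3
y_3 = S_2(1) = -2
t_q=19/4 is in segment 2 (τ=3/4); S_2(τ)=-2507/992

y_0=-5 y_1=0 y_2=-3 y_3=-2
S(19/4) = -2507/992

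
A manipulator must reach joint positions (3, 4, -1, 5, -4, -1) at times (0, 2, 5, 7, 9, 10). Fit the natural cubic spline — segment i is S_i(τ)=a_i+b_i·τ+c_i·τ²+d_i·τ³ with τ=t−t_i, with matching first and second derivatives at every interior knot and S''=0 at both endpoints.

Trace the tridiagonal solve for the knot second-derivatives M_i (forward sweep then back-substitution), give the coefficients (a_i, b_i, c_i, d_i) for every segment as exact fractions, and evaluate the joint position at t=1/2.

  seg 0: a=3 b=8455/5646 c=0 d=-704/2823
  seg 1: a=4 b=-8441/5646 c=-1408/941 d=8125/16938
  seg 2: a=-1 b=6998/2823 c=5309/1882 d=-3614/2823
  seg 3: a=5 b=-4516/2823 c=-9147/1882 d=38507/22584
  seg 4: a=-4 b=-3275/5646 c=20213/3764 d=-20213/11292
S(1/2) = 13993/3764

Δ: Δ0=1/2, Δ1=-5/3, Δ2=3, Δ3=-9/2, Δ4=3
row 1: diag=10, rhs=-13; c'=3/10, d'=-13/10
row 2: denom=10−3·3/10=91/10; d'=(28−3·-13/10)/(91/10)=319/91
row 3: denom=8−2·20/91=688/91; d'=(-45−2·319/91)/(688/91)=-4733/688
row 4: denom=6−2·91/344=941/172; d'=(45−2·-4733/688)/(941/172)=20213/1882
back: M4=20213/1882
back: M3=-4733/688−91/344·20213/1882=-9147/941
back: M2=319/91−20/91·-9147/941=5309/941
back: M1=-13/10−3/10·5309/941=-2816/941
M: M0=0, M1=-2816/941, M2=5309/941, M3=-9147/941, M4=20213/1882, M5=0
seg 0: a=3, c=M0/2=0, d=(M1−M0)/(6·2)=-704/2823, b=Δ0−h0·(2M0+M1)/6=8455/5646
seg 1: a=4, c=M1/2=-1408/941, d=(M2−M1)/(6·3)=8125/16938, b=Δ1−h1·(2M1+M2)/6=-8441/5646
seg 2: a=-1, c=M2/2=5309/1882, d=(M3−M2)/(6·2)=-3614/2823, b=Δ2−h2·(2M2+M3)/6=6998/2823
seg 3: a=5, c=M3/2=-9147/1882, d=(M4−M3)/(6·2)=38507/22584, b=Δ3−h3·(2M3+M4)/6=-4516/2823
seg 4: a=-4, c=M4/2=20213/3764, d=(M5−M4)/(6·1)=-20213/11292, b=Δ4−h4·(2M4+M5)/6=-3275/5646
t_q=1/2 → seg 0, τ=1/2; S=3+8455/5646·τ+0·τ²+-704/2823·τ³=13993/3764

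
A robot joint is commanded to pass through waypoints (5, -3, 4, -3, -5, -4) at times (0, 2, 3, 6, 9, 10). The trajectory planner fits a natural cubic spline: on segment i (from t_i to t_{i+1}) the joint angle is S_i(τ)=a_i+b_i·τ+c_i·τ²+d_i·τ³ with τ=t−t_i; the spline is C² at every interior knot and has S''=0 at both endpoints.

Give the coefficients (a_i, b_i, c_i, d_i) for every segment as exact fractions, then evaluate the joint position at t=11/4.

Δ: Δ0=-4, Δ1=7, Δ2=-7/3, Δ3=-2/3, Δ4=1
row 1: diag=6, rhs=66; c'=1/6, d'=11
row 2: denom=8−1·1/6=47/6; d'=(-56−1·11)/(47/6)=-402/47
row 3: denom=12−3·18/47=510/47; d'=(10−3·-402/47)/(510/47)=838/255
row 4: denom=8−3·47/170=1219/170; d'=(10−3·838/255)/(1219/170)=24/1219
back: M4=24/1219
back: M3=838/255−47/170·24/1219=11998/3657
back: M2=-402/47−18/47·11998/3657=-11958/1219
back: M1=11−1/6·-11958/1219=15402/1219
M: M0=0, M1=15402/1219, M2=-11958/1219, M3=11998/3657, M4=24/1219, M5=0
seg 0: a=5, c=M0/2=0, d=(M1−M0)/(6·2)=2567/2438, b=Δ0−h0·(2M0+M1)/6=-10010/1219
seg 1: a=-3, c=M1/2=7701/1219, d=(M2−M1)/(6·1)=-4560/1219, b=Δ1−h1·(2M1+M2)/6=5392/1219
seg 2: a=4, c=M2/2=-5979/1219, d=(M3−M2)/(6·3)=23936/32913, b=Δ2−h2·(2M2+M3)/6=7114/1219
seg 3: a=-3, c=M3/2=5999/3657, d=(M4−M3)/(6·3)=-5963/32913, b=Δ3−h3·(2M3+M4)/6=-4824/1219
seg 4: a=-5, c=M4/2=12/1219, d=(M5−M4)/(6·1)=-4/1219, b=Δ4−h4·(2M4+M5)/6=1211/1219
t_q=11/4 → seg 1, τ=3/4; S=-3+5392/1219·τ+7701/1219·τ²+-4560/1219·τ³=44721/19504

  seg 0: a=5 b=-10010/1219 c=0 d=2567/2438
  seg 1: a=-3 b=5392/1219 c=7701/1219 d=-4560/1219
  seg 2: a=4 b=7114/1219 c=-5979/1219 d=23936/32913
  seg 3: a=-3 b=-4824/1219 c=5999/3657 d=-5963/32913
  seg 4: a=-5 b=1211/1219 c=12/1219 d=-4/1219
S(11/4) = 44721/19504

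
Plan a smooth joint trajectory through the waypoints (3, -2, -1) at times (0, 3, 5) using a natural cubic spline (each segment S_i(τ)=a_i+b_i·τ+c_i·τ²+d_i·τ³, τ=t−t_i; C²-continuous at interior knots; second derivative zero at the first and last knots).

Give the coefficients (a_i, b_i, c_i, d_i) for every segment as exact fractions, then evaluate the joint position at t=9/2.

  seg 0: a=3 b=-139/60 c=0 d=13/180
  seg 1: a=-2 b=-11/30 c=13/20 d=-13/120
S(9/2) = -93/64

Δ: Δ0=-5/3, Δ1=1/2
row 1: diag=10, rhs=13; c'=1/5, d'=13/10
back: M1=13/10
M: M0=0, M1=13/10, M2=0
seg 0: a=3, c=M0/2=0, d=(M1−M0)/(6·3)=13/180, b=Δ0−h0·(2M0+M1)/6=-139/60
seg 1: a=-2, c=M1/2=13/20, d=(M2−M1)/(6·2)=-13/120, b=Δ1−h1·(2M1+M2)/6=-11/30
t_q=9/2 → seg 1, τ=3/2; S=-2+-11/30·τ+13/20·τ²+-13/120·τ³=-93/64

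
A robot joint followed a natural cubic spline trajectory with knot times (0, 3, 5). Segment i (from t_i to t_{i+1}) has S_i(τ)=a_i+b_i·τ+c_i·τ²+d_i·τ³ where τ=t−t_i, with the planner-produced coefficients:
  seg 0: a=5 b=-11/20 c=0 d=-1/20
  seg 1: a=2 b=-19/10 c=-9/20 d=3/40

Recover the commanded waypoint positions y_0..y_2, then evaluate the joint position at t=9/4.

y_0=5 y_1=2 y_2=-3
S(9/4) = 4087/1280

y_0 = S_0(0) = a_0 = 5
y_1 = S_1(0) = a_1 = 2
y_2 = S_1(2) = -3
t_q=9/4 is in segment 0 (τ=9/4); S_0(τ)=4087/1280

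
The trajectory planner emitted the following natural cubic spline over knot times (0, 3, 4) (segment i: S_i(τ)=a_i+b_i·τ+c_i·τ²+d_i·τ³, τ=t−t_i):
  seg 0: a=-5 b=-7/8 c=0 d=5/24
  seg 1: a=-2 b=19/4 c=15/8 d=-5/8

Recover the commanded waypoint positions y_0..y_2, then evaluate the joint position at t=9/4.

y_0 = S_0(0) = a_0 = -5
y_1 = S_1(0) = a_1 = -2
y_2 = S_1(1) = 4
t_q=9/4 is in segment 0 (τ=9/4); S_0(τ)=-2353/512

y_0=-5 y_1=-2 y_2=4
S(9/4) = -2353/512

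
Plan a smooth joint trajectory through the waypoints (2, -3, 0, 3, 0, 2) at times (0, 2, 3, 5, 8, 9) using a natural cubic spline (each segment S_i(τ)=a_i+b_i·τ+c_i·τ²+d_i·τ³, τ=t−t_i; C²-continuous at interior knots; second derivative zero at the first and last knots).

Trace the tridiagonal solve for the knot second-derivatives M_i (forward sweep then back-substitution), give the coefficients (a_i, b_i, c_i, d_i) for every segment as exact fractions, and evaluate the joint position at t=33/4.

  seg 0: a=2 b=-20327/4586 c=0 d=4431/9172
  seg 1: a=-3 b=6259/4586 c=13293/4586 d=-2897/2293
  seg 2: a=0 b=15463/4586 c=-4089/4586 d=-203/9172
  seg 3: a=3 b=-2111/4586 c=-2349/2293 d=1291/4586
  seg 4: a=0 b=2279/2293 c=6921/4586 d=-2307/4586
S(33/4) = 98305/293504

Δ: Δ0=-5/2, Δ1=3, Δ2=3/2, Δ3=-1, Δ4=2
row 1: diag=6, rhs=33; c'=1/6, d'=11/2
row 2: denom=6−1·1/6=35/6; d'=(-9−1·11/2)/(35/6)=-87/35
row 3: denom=10−2·12/35=326/35; d'=(-15−2·-87/35)/(326/35)=-351/326
row 4: denom=8−3·105/326=2293/326; d'=(18−3·-351/326)/(2293/326)=6921/2293
back: M4=6921/2293
back: M3=-351/326−105/326·6921/2293=-4698/2293
back: M2=-87/35−12/35·-4698/2293=-4089/2293
back: M1=11/2−1/6·-4089/2293=13293/2293
M: M0=0, M1=13293/2293, M2=-4089/2293, M3=-4698/2293, M4=6921/2293, M5=0
seg 0: a=2, c=M0/2=0, d=(M1−M0)/(6·2)=4431/9172, b=Δ0−h0·(2M0+M1)/6=-20327/4586
seg 1: a=-3, c=M1/2=13293/4586, d=(M2−M1)/(6·1)=-2897/2293, b=Δ1−h1·(2M1+M2)/6=6259/4586
seg 2: a=0, c=M2/2=-4089/4586, d=(M3−M2)/(6·2)=-203/9172, b=Δ2−h2·(2M2+M3)/6=15463/4586
seg 3: a=3, c=M3/2=-2349/2293, d=(M4−M3)/(6·3)=1291/4586, b=Δ3−h3·(2M3+M4)/6=-2111/4586
seg 4: a=0, c=M4/2=6921/4586, d=(M5−M4)/(6·1)=-2307/4586, b=Δ4−h4·(2M4+M5)/6=2279/2293
t_q=33/4 → seg 4, τ=1/4; S=0+2279/2293·τ+6921/4586·τ²+-2307/4586·τ³=98305/293504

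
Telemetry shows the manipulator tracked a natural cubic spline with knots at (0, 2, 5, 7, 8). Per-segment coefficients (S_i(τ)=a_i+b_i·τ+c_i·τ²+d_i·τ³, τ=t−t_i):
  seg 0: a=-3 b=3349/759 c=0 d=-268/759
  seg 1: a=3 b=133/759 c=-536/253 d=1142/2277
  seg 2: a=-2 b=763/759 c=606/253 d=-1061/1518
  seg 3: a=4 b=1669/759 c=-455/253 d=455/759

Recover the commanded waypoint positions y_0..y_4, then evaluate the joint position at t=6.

y_0 = S_0(0) = a_0 = -3
y_1 = S_1(0) = a_1 = 3
y_2 = S_2(0) = a_2 = -2
y_3 = S_3(0) = a_3 = 4
y_4 = S_3(1) = 5
t_q=6 is in segment 2 (τ=1); S_2(τ)=355/506

y_0=-3 y_1=3 y_2=-2 y_3=4 y_4=5
S(6) = 355/506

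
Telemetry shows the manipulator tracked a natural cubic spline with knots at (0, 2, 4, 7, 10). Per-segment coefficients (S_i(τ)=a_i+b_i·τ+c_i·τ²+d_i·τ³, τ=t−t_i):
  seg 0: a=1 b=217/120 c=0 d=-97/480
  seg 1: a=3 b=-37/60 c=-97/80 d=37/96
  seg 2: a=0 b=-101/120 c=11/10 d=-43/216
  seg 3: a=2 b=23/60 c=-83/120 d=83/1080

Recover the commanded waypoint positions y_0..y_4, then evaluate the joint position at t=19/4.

y_0 = S_0(0) = a_0 = 1
y_1 = S_1(0) = a_1 = 3
y_2 = S_2(0) = a_2 = 0
y_3 = S_3(0) = a_3 = 2
y_4 = S_3(3) = -1
t_q=19/4 is in segment 2 (τ=3/4); S_2(τ)=-247/2560

y_0=1 y_1=3 y_2=0 y_3=2 y_4=-1
S(19/4) = -247/2560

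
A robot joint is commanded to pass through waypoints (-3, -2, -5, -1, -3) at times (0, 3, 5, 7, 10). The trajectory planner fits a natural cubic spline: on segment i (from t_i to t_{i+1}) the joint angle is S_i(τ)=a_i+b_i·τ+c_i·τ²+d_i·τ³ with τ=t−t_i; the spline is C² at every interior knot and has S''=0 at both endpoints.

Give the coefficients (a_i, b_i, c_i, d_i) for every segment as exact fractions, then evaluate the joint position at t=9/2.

  seg 0: a=-3 b=5/4 c=0 d=-11/108
  seg 1: a=-2 b=-3/2 c=-11/12 d=11/24
  seg 2: a=-5 b=1/3 c=11/6 d=-1/2
  seg 3: a=-1 b=5/3 c=-7/6 d=7/54
S(9/2) = -305/64

Δ: Δ0=1/3, Δ1=-3/2, Δ2=2, Δ3=-2/3
row 1: diag=10, rhs=-11; c'=1/5, d'=-11/10
row 2: denom=8−2·1/5=38/5; d'=(21−2·-11/10)/(38/5)=58/19
row 3: denom=10−2·5/19=180/19; d'=(-16−2·58/19)/(180/19)=-7/3
back: M3=-7/3
back: M2=58/19−5/19·-7/3=11/3
back: M1=-11/10−1/5·11/3=-11/6
M: M0=0, M1=-11/6, M2=11/3, M3=-7/3, M4=0
seg 0: a=-3, c=M0/2=0, d=(M1−M0)/(6·3)=-11/108, b=Δ0−h0·(2M0+M1)/6=5/4
seg 1: a=-2, c=M1/2=-11/12, d=(M2−M1)/(6·2)=11/24, b=Δ1−h1·(2M1+M2)/6=-3/2
seg 2: a=-5, c=M2/2=11/6, d=(M3−M2)/(6·2)=-1/2, b=Δ2−h2·(2M2+M3)/6=1/3
seg 3: a=-1, c=M3/2=-7/6, d=(M4−M3)/(6·3)=7/54, b=Δ3−h3·(2M3+M4)/6=5/3
t_q=9/2 → seg 1, τ=3/2; S=-2+-3/2·τ+-11/12·τ²+11/24·τ³=-305/64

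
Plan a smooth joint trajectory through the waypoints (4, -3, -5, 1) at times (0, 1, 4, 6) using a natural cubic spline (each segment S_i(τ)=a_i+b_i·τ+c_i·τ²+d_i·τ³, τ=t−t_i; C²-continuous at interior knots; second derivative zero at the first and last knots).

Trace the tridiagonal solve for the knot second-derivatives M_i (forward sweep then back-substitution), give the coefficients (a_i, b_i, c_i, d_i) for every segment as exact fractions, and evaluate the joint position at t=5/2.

Δ: Δ0=-7, Δ1=-2/3, Δ2=3
row 1: diag=8, rhs=38; c'=3/8, d'=19/4
row 2: denom=10−3·3/8=71/8; d'=(22−3·19/4)/(71/8)=62/71
back: M2=62/71
back: M1=19/4−3/8·62/71=314/71
M: M0=0, M1=314/71, M2=62/71, M3=0
seg 0: a=4, c=M0/2=0, d=(M1−M0)/(6·1)=157/213, b=Δ0−h0·(2M0+M1)/6=-1648/213
seg 1: a=-3, c=M1/2=157/71, d=(M2−M1)/(6·3)=-14/71, b=Δ1−h1·(2M1+M2)/6=-1177/213
seg 2: a=-5, c=M2/2=31/71, d=(M3−M2)/(6·2)=-31/426, b=Δ2−h2·(2M2+M3)/6=515/213
t_q=5/2 → seg 1, τ=3/2; S=-3+-1177/213·τ+157/71·τ²+-14/71·τ³=-991/142

  seg 0: a=4 b=-1648/213 c=0 d=157/213
  seg 1: a=-3 b=-1177/213 c=157/71 d=-14/71
  seg 2: a=-5 b=515/213 c=31/71 d=-31/426
S(5/2) = -991/142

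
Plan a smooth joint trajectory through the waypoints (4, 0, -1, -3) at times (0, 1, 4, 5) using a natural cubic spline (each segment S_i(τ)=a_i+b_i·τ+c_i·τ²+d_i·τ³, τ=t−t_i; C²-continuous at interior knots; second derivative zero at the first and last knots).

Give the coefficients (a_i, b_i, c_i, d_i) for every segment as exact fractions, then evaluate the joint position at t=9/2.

Δ: Δ0=-4, Δ1=-1/3, Δ2=-2
row 1: diag=8, rhs=22; c'=3/8, d'=11/4
row 2: denom=8−3·3/8=55/8; d'=(-10−3·11/4)/(55/8)=-146/55
back: M2=-146/55
back: M1=11/4−3/8·-146/55=206/55
M: M0=0, M1=206/55, M2=-146/55, M3=0
seg 0: a=4, c=M0/2=0, d=(M1−M0)/(6·1)=103/165, b=Δ0−h0·(2M0+M1)/6=-763/165
seg 1: a=0, c=M1/2=103/55, d=(M2−M1)/(6·3)=-16/45, b=Δ1−h1·(2M1+M2)/6=-454/165
seg 2: a=-1, c=M2/2=-73/55, d=(M3−M2)/(6·1)=73/165, b=Δ2−h2·(2M2+M3)/6=-184/165
t_q=9/2 → seg 2, τ=1/2; S=-1+-184/165·τ+-73/55·τ²+73/165·τ³=-807/440

  seg 0: a=4 b=-763/165 c=0 d=103/165
  seg 1: a=0 b=-454/165 c=103/55 d=-16/45
  seg 2: a=-1 b=-184/165 c=-73/55 d=73/165
S(9/2) = -807/440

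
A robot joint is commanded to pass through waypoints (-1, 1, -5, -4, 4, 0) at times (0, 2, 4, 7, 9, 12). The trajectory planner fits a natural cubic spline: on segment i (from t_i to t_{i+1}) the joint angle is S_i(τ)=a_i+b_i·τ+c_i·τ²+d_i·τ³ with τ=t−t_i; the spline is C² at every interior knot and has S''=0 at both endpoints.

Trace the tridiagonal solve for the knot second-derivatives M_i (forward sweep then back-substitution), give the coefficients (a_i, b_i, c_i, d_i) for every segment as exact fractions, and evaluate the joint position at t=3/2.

  seg 0: a=-1 b=13/6 c=0 d=-7/24
  seg 1: a=1 b=-4/3 c=-7/4 d=11/24
  seg 2: a=-5 b=-17/6 c=1 d=1/54
  seg 3: a=-4 b=11/3 c=7/6 d=-1/2
  seg 4: a=4 b=7/3 c=-11/6 d=11/54
S(3/2) = 81/64

Δ: Δ0=1, Δ1=-3, Δ2=1/3, Δ3=4, Δ4=-4/3
row 1: diag=8, rhs=-24; c'=1/4, d'=-3
row 2: denom=10−2·1/4=19/2; d'=(20−2·-3)/(19/2)=52/19
row 3: denom=10−3·6/19=172/19; d'=(22−3·52/19)/(172/19)=131/86
row 4: denom=10−2·19/86=411/43; d'=(-32−2·131/86)/(411/43)=-11/3
back: M4=-11/3
back: M3=131/86−19/86·-11/3=7/3
back: M2=52/19−6/19·7/3=2
back: M1=-3−1/4·2=-7/2
M: M0=0, M1=-7/2, M2=2, M3=7/3, M4=-11/3, M5=0
seg 0: a=-1, c=M0/2=0, d=(M1−M0)/(6·2)=-7/24, b=Δ0−h0·(2M0+M1)/6=13/6
seg 1: a=1, c=M1/2=-7/4, d=(M2−M1)/(6·2)=11/24, b=Δ1−h1·(2M1+M2)/6=-4/3
seg 2: a=-5, c=M2/2=1, d=(M3−M2)/(6·3)=1/54, b=Δ2−h2·(2M2+M3)/6=-17/6
seg 3: a=-4, c=M3/2=7/6, d=(M4−M3)/(6·2)=-1/2, b=Δ3−h3·(2M3+M4)/6=11/3
seg 4: a=4, c=M4/2=-11/6, d=(M5−M4)/(6·3)=11/54, b=Δ4−h4·(2M4+M5)/6=7/3
t_q=3/2 → seg 0, τ=3/2; S=-1+13/6·τ+0·τ²+-7/24·τ³=81/64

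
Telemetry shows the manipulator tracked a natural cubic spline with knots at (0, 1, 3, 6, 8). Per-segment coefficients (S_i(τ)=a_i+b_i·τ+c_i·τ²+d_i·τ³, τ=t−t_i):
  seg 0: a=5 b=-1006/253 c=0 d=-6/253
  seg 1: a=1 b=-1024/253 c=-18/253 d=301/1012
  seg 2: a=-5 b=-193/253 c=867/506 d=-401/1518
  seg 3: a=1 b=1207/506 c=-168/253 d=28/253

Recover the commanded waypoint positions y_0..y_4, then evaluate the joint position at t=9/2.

y_0=5 y_1=1 y_2=-5 y_3=1 y_4=4
S(9/2) = -12875/4048

y_0 = S_0(0) = a_0 = 5
y_1 = S_1(0) = a_1 = 1
y_2 = S_2(0) = a_2 = -5
y_3 = S_3(0) = a_3 = 1
y_4 = S_3(2) = 4
t_q=9/2 is in segment 2 (τ=3/2); S_2(τ)=-12875/4048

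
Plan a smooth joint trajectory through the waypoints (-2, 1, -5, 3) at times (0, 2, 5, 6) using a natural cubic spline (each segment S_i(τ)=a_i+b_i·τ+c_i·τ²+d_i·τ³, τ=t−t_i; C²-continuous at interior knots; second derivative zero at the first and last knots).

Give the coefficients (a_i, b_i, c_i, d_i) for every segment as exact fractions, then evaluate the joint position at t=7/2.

Δ: Δ0=3/2, Δ1=-2, Δ2=8
row 1: diag=10, rhs=-21; c'=3/10, d'=-21/10
row 2: denom=8−3·3/10=71/10; d'=(60−3·-21/10)/(71/10)=663/71
back: M2=663/71
back: M1=-21/10−3/10·663/71=-348/71
M: M0=0, M1=-348/71, M2=663/71, M3=0
seg 0: a=-2, c=M0/2=0, d=(M1−M0)/(6·2)=-29/71, b=Δ0−h0·(2M0+M1)/6=445/142
seg 1: a=1, c=M1/2=-174/71, d=(M2−M1)/(6·3)=337/426, b=Δ1−h1·(2M1+M2)/6=-251/142
seg 2: a=-5, c=M2/2=663/142, d=(M3−M2)/(6·1)=-221/142, b=Δ2−h2·(2M2+M3)/6=347/71
t_q=7/2 → seg 1, τ=3/2; S=1+-251/142·τ+-174/71·τ²+337/426·τ³=-5107/1136

  seg 0: a=-2 b=445/142 c=0 d=-29/71
  seg 1: a=1 b=-251/142 c=-174/71 d=337/426
  seg 2: a=-5 b=347/71 c=663/142 d=-221/142
S(7/2) = -5107/1136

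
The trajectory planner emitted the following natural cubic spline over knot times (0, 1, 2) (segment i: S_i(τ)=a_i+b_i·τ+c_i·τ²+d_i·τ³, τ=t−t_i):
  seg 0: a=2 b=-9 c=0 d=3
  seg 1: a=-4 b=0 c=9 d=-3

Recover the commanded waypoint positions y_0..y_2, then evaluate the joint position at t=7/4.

y_0=2 y_1=-4 y_2=2
S(7/4) = -13/64

y_0 = S_0(0) = a_0 = 2
y_1 = S_1(0) = a_1 = -4
y_2 = S_1(1) = 2
t_q=7/4 is in segment 1 (τ=3/4); S_1(τ)=-13/64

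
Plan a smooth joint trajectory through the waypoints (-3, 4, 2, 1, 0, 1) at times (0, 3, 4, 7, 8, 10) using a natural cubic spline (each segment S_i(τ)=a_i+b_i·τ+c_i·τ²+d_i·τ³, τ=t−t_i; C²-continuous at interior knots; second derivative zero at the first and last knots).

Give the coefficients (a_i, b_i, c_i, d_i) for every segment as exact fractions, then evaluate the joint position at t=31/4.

Δ: Δ0=7/3, Δ1=-2, Δ2=-1/3, Δ3=-1, Δ4=1/2
row 1: diag=8, rhs=-26; c'=1/8, d'=-13/4
row 2: denom=8−1·1/8=63/8; d'=(10−1·-13/4)/(63/8)=106/63
row 3: denom=8−3·8/21=48/7; d'=(-4−3·106/63)/(48/7)=-95/72
row 4: denom=6−1·7/48=281/48; d'=(9−1·-95/72)/(281/48)=1486/843
back: M4=1486/843
back: M3=-95/72−7/48·1486/843=-443/281
back: M2=106/63−8/21·-443/281=5774/2529
back: M1=-13/4−1/8·5774/2529=-8941/2529
M: M0=0, M1=-8941/2529, M2=5774/2529, M3=-443/281, M4=1486/843, M5=0
seg 0: a=-3, c=M0/2=0, d=(M1−M0)/(6·3)=-8941/45522, b=Δ0−h0·(2M0+M1)/6=20743/5058
seg 1: a=4, c=M1/2=-8941/5058, d=(M2−M1)/(6·1)=545/562, b=Δ1−h1·(2M1+M2)/6=-3040/2529
seg 2: a=2, c=M2/2=2887/2529, d=(M3−M2)/(6·3)=-9761/45522, b=Δ2−h2·(2M2+M3)/6=-9247/5058
seg 3: a=1, c=M3/2=-443/562, d=(M4−M3)/(6·1)=2815/5058, b=Δ3−h3·(2M3+M4)/6=-1943/2529
seg 4: a=0, c=M4/2=743/843, d=(M5−M4)/(6·2)=-743/5058, b=Δ4−h4·(2M4+M5)/6=-3415/5058
t_q=31/4 → seg 3, τ=3/4; S=1+-1943/2529·τ+-443/562·τ²+2815/5058·τ³=23219/107904

  seg 0: a=-3 b=20743/5058 c=0 d=-8941/45522
  seg 1: a=4 b=-3040/2529 c=-8941/5058 d=545/562
  seg 2: a=2 b=-9247/5058 c=2887/2529 d=-9761/45522
  seg 3: a=1 b=-1943/2529 c=-443/562 d=2815/5058
  seg 4: a=0 b=-3415/5058 c=743/843 d=-743/5058
S(31/4) = 23219/107904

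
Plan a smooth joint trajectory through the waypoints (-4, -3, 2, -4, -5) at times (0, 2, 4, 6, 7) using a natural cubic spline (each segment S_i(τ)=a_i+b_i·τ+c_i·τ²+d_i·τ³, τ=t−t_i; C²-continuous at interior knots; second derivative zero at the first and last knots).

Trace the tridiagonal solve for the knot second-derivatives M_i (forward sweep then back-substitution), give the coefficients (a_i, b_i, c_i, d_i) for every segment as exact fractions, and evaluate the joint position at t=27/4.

Δ: Δ0=1/2, Δ1=5/2, Δ2=-3, Δ3=-1
row 1: diag=8, rhs=12; c'=1/4, d'=3/2
row 2: denom=8−2·1/4=15/2; d'=(-33−2·3/2)/(15/2)=-24/5
row 3: denom=6−2·4/15=82/15; d'=(12−2·-24/5)/(82/15)=162/41
back: M3=162/41
back: M2=-24/5−4/15·162/41=-240/41
back: M1=3/2−1/4·-240/41=243/82
M: M0=0, M1=243/82, M2=-240/41, M3=162/41, M4=0
seg 0: a=-4, c=M0/2=0, d=(M1−M0)/(6·2)=81/328, b=Δ0−h0·(2M0+M1)/6=-20/41
seg 1: a=-3, c=M1/2=243/164, d=(M2−M1)/(6·2)=-241/328, b=Δ1−h1·(2M1+M2)/6=203/82
seg 2: a=2, c=M2/2=-120/41, d=(M3−M2)/(6·2)=67/82, b=Δ2−h2·(2M2+M3)/6=-17/41
seg 3: a=-4, c=M3/2=81/41, d=(M4−M3)/(6·1)=-27/41, b=Δ3−h3·(2M3+M4)/6=-95/41
t_q=27/4 → seg 3, τ=3/4; S=-4+-95/41·τ+81/41·τ²+-27/41·τ³=-12869/2624

  seg 0: a=-4 b=-20/41 c=0 d=81/328
  seg 1: a=-3 b=203/82 c=243/164 d=-241/328
  seg 2: a=2 b=-17/41 c=-120/41 d=67/82
  seg 3: a=-4 b=-95/41 c=81/41 d=-27/41
S(27/4) = -12869/2624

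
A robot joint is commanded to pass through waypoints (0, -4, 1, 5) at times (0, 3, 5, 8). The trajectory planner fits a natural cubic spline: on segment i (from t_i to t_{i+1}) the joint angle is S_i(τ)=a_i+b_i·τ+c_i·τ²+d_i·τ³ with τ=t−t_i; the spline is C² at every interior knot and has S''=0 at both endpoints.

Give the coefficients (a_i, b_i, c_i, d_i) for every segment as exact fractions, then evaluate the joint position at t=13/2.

  seg 0: a=0 b=-125/48 c=0 d=61/432
  seg 1: a=-4 b=29/24 c=61/48 d=-5/16
  seg 2: a=1 b=61/24 c=-29/48 d=29/432
S(13/2) = 471/128

Δ: Δ0=-4/3, Δ1=5/2, Δ2=4/3
row 1: diag=10, rhs=23; c'=1/5, d'=23/10
row 2: denom=10−2·1/5=48/5; d'=(-7−2·23/10)/(48/5)=-29/24
back: M2=-29/24
back: M1=23/10−1/5·-29/24=61/24
M: M0=0, M1=61/24, M2=-29/24, M3=0
seg 0: a=0, c=M0/2=0, d=(M1−M0)/(6·3)=61/432, b=Δ0−h0·(2M0+M1)/6=-125/48
seg 1: a=-4, c=M1/2=61/48, d=(M2−M1)/(6·2)=-5/16, b=Δ1−h1·(2M1+M2)/6=29/24
seg 2: a=1, c=M2/2=-29/48, d=(M3−M2)/(6·3)=29/432, b=Δ2−h2·(2M2+M3)/6=61/24
t_q=13/2 → seg 2, τ=3/2; S=1+61/24·τ+-29/48·τ²+29/432·τ³=471/128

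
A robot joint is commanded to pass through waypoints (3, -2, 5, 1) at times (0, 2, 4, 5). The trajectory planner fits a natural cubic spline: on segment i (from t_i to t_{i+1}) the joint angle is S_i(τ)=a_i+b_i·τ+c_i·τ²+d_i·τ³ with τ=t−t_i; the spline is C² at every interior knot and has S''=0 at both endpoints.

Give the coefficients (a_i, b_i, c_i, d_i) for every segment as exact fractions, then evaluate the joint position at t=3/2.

  seg 0: a=3 b=-53/11 c=0 d=51/88
  seg 1: a=-2 b=47/22 c=153/44 d=-123/88
  seg 2: a=5 b=-8/11 c=-54/11 d=18/11
S(3/2) = -1599/704

Δ: Δ0=-5/2, Δ1=7/2, Δ2=-4
row 1: diag=8, rhs=36; c'=1/4, d'=9/2
row 2: denom=6−2·1/4=11/2; d'=(-45−2·9/2)/(11/2)=-108/11
back: M2=-108/11
back: M1=9/2−1/4·-108/11=153/22
M: M0=0, M1=153/22, M2=-108/11, M3=0
seg 0: a=3, c=M0/2=0, d=(M1−M0)/(6·2)=51/88, b=Δ0−h0·(2M0+M1)/6=-53/11
seg 1: a=-2, c=M1/2=153/44, d=(M2−M1)/(6·2)=-123/88, b=Δ1−h1·(2M1+M2)/6=47/22
seg 2: a=5, c=M2/2=-54/11, d=(M3−M2)/(6·1)=18/11, b=Δ2−h2·(2M2+M3)/6=-8/11
t_q=3/2 → seg 0, τ=3/2; S=3+-53/11·τ+0·τ²+51/88·τ³=-1599/704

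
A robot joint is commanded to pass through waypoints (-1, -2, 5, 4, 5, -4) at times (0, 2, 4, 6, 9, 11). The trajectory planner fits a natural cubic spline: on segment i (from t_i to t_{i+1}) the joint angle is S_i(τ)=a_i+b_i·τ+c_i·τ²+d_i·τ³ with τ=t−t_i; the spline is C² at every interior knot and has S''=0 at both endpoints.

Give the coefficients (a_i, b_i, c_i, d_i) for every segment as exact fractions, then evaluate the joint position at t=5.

Δ: Δ0=-1/2, Δ1=7/2, Δ2=-1/2, Δ3=1/3, Δ4=-9/2
row 1: diag=8, rhs=24; c'=1/4, d'=3
row 2: denom=8−2·1/4=15/2; d'=(-24−2·3)/(15/2)=-4
row 3: denom=10−2·4/15=142/15; d'=(5−2·-4)/(142/15)=195/142
row 4: denom=10−3·45/142=1285/142; d'=(-29−3·195/142)/(1285/142)=-4703/1285
back: M4=-4703/1285
back: M3=195/142−45/142·-4703/1285=651/257
back: M2=-4−4/15·651/257=-6008/1285
back: M1=3−1/4·-6008/1285=5357/1285
M: M0=0, M1=5357/1285, M2=-6008/1285, M3=651/257, M4=-4703/1285, M5=0
seg 0: a=-1, c=M0/2=0, d=(M1−M0)/(6·2)=5357/15420, b=Δ0−h0·(2M0+M1)/6=-14569/7710
seg 1: a=-2, c=M1/2=5357/2570, d=(M2−M1)/(6·2)=-2273/3084, b=Δ1−h1·(2M1+M2)/6=17573/7710
seg 2: a=5, c=M2/2=-3004/1285, d=(M3−M2)/(6·2)=9263/15420, b=Δ2−h2·(2M2+M3)/6=13667/7710
seg 3: a=4, c=M3/2=651/514, d=(M4−M3)/(6·3)=-3979/11565, b=Δ3−h3·(2M3+M4)/6=-2851/7710
seg 4: a=5, c=M4/2=-4703/2570, d=(M5−M4)/(6·2)=4703/15420, b=Δ4−h4·(2M4+M5)/6=-15883/7710
t_q=5 → seg 2, τ=1; S=5+13667/7710·τ+-3004/1285·τ²+9263/15420·τ³=25883/5140

  seg 0: a=-1 b=-14569/7710 c=0 d=5357/15420
  seg 1: a=-2 b=17573/7710 c=5357/2570 d=-2273/3084
  seg 2: a=5 b=13667/7710 c=-3004/1285 d=9263/15420
  seg 3: a=4 b=-2851/7710 c=651/514 d=-3979/11565
  seg 4: a=5 b=-15883/7710 c=-4703/2570 d=4703/15420
S(5) = 25883/5140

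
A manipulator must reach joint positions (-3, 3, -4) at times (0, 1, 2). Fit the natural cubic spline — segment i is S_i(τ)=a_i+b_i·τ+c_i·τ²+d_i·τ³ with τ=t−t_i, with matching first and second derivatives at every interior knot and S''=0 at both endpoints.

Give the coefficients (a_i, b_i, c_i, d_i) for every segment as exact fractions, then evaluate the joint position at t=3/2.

Δ: Δ0=6, Δ1=-7
row 1: diag=4, rhs=-78; c'=1/4, d'=-39/2
back: M1=-39/2
M: M0=0, M1=-39/2, M2=0
seg 0: a=-3, c=M0/2=0, d=(M1−M0)/(6·1)=-13/4, b=Δ0−h0·(2M0+M1)/6=37/4
seg 1: a=3, c=M1/2=-39/4, d=(M2−M1)/(6·1)=13/4, b=Δ1−h1·(2M1+M2)/6=-1/2
t_q=3/2 → seg 1, τ=1/2; S=3+-1/2·τ+-39/4·τ²+13/4·τ³=23/32

  seg 0: a=-3 b=37/4 c=0 d=-13/4
  seg 1: a=3 b=-1/2 c=-39/4 d=13/4
S(3/2) = 23/32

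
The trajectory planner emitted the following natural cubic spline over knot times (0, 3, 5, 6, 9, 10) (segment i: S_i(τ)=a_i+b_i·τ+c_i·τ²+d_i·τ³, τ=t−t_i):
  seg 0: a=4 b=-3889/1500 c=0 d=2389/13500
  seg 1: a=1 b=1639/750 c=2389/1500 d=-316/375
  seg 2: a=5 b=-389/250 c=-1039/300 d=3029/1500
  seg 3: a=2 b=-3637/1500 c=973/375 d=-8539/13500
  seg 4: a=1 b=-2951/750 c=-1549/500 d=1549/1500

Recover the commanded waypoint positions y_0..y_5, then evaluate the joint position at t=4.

y_0=4 y_1=1 y_2=5 y_3=2 y_4=1 y_5=-5
S(4) = 5903/1500

y_0 = S_0(0) = a_0 = 4
y_1 = S_1(0) = a_1 = 1
y_2 = S_2(0) = a_2 = 5
y_3 = S_3(0) = a_3 = 2
y_4 = S_4(0) = a_4 = 1
y_5 = S_4(1) = -5
t_q=4 is in segment 1 (τ=1); S_1(τ)=5903/1500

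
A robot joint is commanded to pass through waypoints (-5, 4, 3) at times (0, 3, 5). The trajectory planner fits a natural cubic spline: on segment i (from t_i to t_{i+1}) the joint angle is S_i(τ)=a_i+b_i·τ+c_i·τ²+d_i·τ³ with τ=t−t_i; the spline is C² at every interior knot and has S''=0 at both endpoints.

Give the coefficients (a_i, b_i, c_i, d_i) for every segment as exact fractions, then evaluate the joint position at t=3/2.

  seg 0: a=-5 b=81/20 c=0 d=-7/60
  seg 1: a=4 b=9/10 c=-21/20 d=7/40
S(3/2) = 109/160

Δ: Δ0=3, Δ1=-1/2
row 1: diag=10, rhs=-21; c'=1/5, d'=-21/10
back: M1=-21/10
M: M0=0, M1=-21/10, M2=0
seg 0: a=-5, c=M0/2=0, d=(M1−M0)/(6·3)=-7/60, b=Δ0−h0·(2M0+M1)/6=81/20
seg 1: a=4, c=M1/2=-21/20, d=(M2−M1)/(6·2)=7/40, b=Δ1−h1·(2M1+M2)/6=9/10
t_q=3/2 → seg 0, τ=3/2; S=-5+81/20·τ+0·τ²+-7/60·τ³=109/160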